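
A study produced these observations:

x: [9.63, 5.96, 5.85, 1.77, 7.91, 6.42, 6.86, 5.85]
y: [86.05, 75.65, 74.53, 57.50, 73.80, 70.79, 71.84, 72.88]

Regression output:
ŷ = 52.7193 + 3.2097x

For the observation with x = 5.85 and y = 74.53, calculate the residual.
Residual = 3.0340

The residual is the difference between the actual value and the predicted value:

Residual = y - ŷ

Step 1: Calculate predicted value
ŷ = 52.7193 + 3.2097 × 5.85
ŷ = 71.4960

Step 2: Calculate residual
Residual = 74.53 - 71.4960
Residual = 3.0340

The residual is positive, so the observed y = 74.53 sits above the regression line (the line underestimates it by 3.0340).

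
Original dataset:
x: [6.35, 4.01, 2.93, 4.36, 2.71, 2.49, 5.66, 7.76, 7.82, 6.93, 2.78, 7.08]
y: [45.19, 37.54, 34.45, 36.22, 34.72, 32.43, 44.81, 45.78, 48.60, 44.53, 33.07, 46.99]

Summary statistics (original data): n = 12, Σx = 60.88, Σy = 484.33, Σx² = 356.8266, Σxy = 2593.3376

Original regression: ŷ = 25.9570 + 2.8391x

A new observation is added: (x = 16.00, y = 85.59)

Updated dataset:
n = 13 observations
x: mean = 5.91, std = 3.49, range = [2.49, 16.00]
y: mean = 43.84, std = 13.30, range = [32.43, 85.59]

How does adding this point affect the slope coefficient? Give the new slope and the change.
The slope changes from 2.8391 to 3.7451 (change of +0.9060, or +31.9%).

The new point has HIGH LEVERAGE: x = 16.00 is far from the original mean x̄ = 60.88/12 ≈ 5.07 (original range [2.49, 7.82]).

Step 1: Update the sums with the new point (n goes from 12 to 13)
Σx  = 60.88 + 16.00 = 76.88
Σy  = 484.33 + 85.59 = 569.92
Σx² = 356.8266 + 16.00² = 356.8266 + 256.0000 = 612.8266
Σxy = 2593.3376 + 16.00×85.59 = 2593.3376 + 1369.4400 = 3962.7776

Step 2: Recompute the slope with b₁ = (nΣxy − ΣxΣy) / (nΣx² − (Σx)²)
Numerator   = 13×3962.7776 − 76.88×569.92 = 51516.1088 − 43815.4496 = 7700.6592
Denominator = 13×612.8266 − 76.88² = 7966.7458 − 5910.5344 = 2056.2114
b₁(new) = 7700.6592 / 2056.2114 = 3.7451

(Same formula on the original sums: (12×2593.3376 − 60.88×484.33) / (12×356.8266 − 60.88²) = 1634.0408 / 575.5448 = 2.8391, matching the given fit.)

Step 3: Change in slope
Δβ₁ = 3.7451 − 2.8391 = +0.9060
Relative change = +0.9060 / 2.8391 × 100% = +31.9%
→ the slope increases when the point is added.

Because the point sits above the extension of the original line at a high-leverage x, it tilts the fit up.
In practice: check such a point for data-entry or measurement error; refit with and without it and report both if conclusions differ.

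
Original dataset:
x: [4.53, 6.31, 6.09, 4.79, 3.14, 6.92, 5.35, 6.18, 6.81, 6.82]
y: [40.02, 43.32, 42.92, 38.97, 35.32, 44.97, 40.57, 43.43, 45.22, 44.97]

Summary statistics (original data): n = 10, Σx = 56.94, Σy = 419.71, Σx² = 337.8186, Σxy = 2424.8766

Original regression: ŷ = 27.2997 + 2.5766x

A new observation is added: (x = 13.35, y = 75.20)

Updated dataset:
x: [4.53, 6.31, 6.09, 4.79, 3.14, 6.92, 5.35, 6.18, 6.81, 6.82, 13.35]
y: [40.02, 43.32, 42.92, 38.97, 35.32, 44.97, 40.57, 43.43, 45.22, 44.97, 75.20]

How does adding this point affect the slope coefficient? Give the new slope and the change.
Adding the point moves β₁ from 2.5766 to 3.9816, i.e. it increases by 1.4050 (+54.5%).

x = 13.35 lies well outside the original x-range [3.14, 6.92] (x̄ ≈ 5.69), so this observation has high leverage and can move the slope substantially.

Step 1: Update the sums with the new point (n goes from 10 to 11)
Σx  = 56.94 + 13.35 = 70.29
Σy  = 419.71 + 75.20 = 494.91
Σx² = 337.8186 + 13.35² = 337.8186 + 178.2225 = 516.0411
Σxy = 2424.8766 + 13.35×75.20 = 2424.8766 + 1003.9200 = 3428.7966

Step 2: Recompute the slope with b₁ = (nΣxy − ΣxΣy) / (nΣx² − (Σx)²)
Numerator   = 11×3428.7966 − 70.29×494.91 = 37716.7626 − 34787.2239 = 2929.5387
Denominator = 11×516.0411 − 70.29² = 5676.4521 − 4940.6841 = 735.7680
b₁(new) = 2929.5387 / 735.7680 = 3.9816

(Same formula on the original sums: (10×2424.8766 − 56.94×419.71) / (10×337.8186 − 56.94²) = 350.4786 / 136.0224 = 2.5766, matching the given fit.)

Step 3: Change in slope
Δβ₁ = 3.9816 − 2.5766 = +1.4050
Relative change = +1.4050 / 2.5766 × 100% = +54.5%
→ the slope increases when the point is added.

Because the point sits above the extension of the original line at a high-leverage x, it tilts the fit up.
In practice: examine leverage (hᵢ) and Cook's distance rather than deleting it automatically; investigate whether it comes from the same population as the rest of the sample.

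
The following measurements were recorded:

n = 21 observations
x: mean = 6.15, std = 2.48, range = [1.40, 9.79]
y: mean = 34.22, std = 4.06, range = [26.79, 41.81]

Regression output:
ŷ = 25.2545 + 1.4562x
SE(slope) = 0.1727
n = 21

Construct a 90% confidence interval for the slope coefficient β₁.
The 90% CI for β₁ is (1.1576, 1.7548)

Confidence interval for the slope:

The 90% CI for β₁ is: β̂₁ ± t*(α/2, n-2) × SE(β̂₁)

Step 1: Find critical t-value
- Confidence level = 0.9
- Degrees of freedom = n - 2 = 21 - 2 = 19
- t*(α/2, 19) = 1.7291

Step 2: Calculate margin of error
Margin = 1.7291 × 0.1727 = 0.2986

Step 3: Construct interval
CI = 1.4562 ± 0.2986
CI = (1.1576, 1.7548)

Interpretation: intervals built this way capture the true β₁ in 90% of repeated samples; here the plausible range for the per-unit effect of x on y is 1.1576 to 1.7548.
Both endpoints are positive, so the data support a genuinely positive slope at this confidence level.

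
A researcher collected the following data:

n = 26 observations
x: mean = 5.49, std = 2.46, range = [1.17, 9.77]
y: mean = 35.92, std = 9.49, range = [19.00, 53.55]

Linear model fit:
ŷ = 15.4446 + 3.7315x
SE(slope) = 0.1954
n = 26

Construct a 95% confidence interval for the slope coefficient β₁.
The 95% CI for β₁ is (3.3282, 4.1348)

Confidence interval for the slope:

The 95% CI for β₁ is: β̂₁ ± t*(α/2, n-2) × SE(β̂₁)

Step 1: Find critical t-value
- Confidence level = 0.95
- Degrees of freedom = n - 2 = 26 - 2 = 24
- t*(α/2, 24) = 2.0639

Step 2: Calculate margin of error
Margin = 2.0639 × 0.1954 = 0.4033

Step 3: Construct interval
CI = 3.7315 ± 0.4033
CI = (3.3282, 4.1348)

Interpretation: intervals built this way capture the true β₁ in 95% of repeated samples; here the plausible range for the per-unit effect of x on y is 3.3282 to 4.1348.
Since 0 is outside the interval, a two-sided test at α = 0.05 would reject H₀: β₁ = 0.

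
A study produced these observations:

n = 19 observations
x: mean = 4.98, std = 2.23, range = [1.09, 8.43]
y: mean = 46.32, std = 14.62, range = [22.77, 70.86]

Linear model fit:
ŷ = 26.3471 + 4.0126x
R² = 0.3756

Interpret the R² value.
R² = 0.3756 means 37.56% of the variation in y is explained by the linear relationship with x. This indicates a moderate fit.

R² = 1 − SS_res/SS_tot compares the residual scatter to the total scatter of y about its mean.

Here R² = 0.3756:
- Explained: 37.56% of the variation in y
- Unexplained (residual): 100% − 37.56% = 62.44%
- Rule of thumb (below 0.3 weak; 0.3 to below 0.7 moderate; 0.7 and above strong) → moderate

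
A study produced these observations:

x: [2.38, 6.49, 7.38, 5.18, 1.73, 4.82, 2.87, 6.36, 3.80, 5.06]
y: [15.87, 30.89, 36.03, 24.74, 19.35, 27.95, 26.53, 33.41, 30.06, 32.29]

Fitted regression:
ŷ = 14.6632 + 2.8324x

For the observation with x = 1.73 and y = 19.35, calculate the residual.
Residual = -0.2133

The residual is the difference between the actual value and the predicted value:

Residual = y - ŷ

Step 1: Calculate predicted value
ŷ = 14.6632 + 2.8324 × 1.73
ŷ = 19.5633

Step 2: Calculate residual
Residual = 19.35 - 19.5633
Residual = -0.2133

Sign check: y < ŷ, so the point is below the line and the fit overestimates here.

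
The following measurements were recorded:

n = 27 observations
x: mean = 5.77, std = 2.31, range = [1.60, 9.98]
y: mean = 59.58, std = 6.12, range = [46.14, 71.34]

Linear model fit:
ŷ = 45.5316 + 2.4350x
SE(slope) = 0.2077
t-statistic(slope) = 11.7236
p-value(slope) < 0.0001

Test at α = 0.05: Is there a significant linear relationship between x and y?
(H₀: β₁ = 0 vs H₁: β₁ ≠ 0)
p-value < 0.0001 < α = 0.05, so we reject H₀. The relationship is significant.

Hypothesis test for the slope coefficient:

H₀: β₁ = 0 (no linear relationship)
H₁: β₁ ≠ 0 (linear relationship exists)

Test statistic: t = β̂₁ / SE(β̂₁) = 2.4350 / 0.2077 = 11.7236

With df = 25, the two-sided p-value for |t| = 11.7236 is <0.0001.

Decision rule: reject H₀ if p-value < α.
p-value < 0.0001 < α = 0.05 → reject H₀.

Conclusion: the linear association between x and y is significant at the 5% level.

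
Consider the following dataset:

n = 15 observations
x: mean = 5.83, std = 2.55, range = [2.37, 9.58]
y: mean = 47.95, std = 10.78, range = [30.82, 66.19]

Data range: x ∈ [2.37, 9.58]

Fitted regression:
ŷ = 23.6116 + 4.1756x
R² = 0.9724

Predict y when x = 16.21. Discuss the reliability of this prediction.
The equation gives ŷ = 91.2981; however x = 16.21 is 6.63 units above the observed range, so this extrapolated value should not be trusted.

Prediction calculation:
ŷ = 23.6116 + 4.1756 × 16.21
ŷ = 91.2981

Reliability:
- Data range: x ∈ [2.37, 9.58]
- Prediction point: x = 16.21 is 6.63 units above the observed range → this is EXTRAPOLATION, not interpolation

Why that matters here:
- Real relationships often flatten, saturate, or turn nonlinear at extremes
- There are no observations near this x to validate the fitted line there

Report the number if required, but flag clearly that it is an extrapolation.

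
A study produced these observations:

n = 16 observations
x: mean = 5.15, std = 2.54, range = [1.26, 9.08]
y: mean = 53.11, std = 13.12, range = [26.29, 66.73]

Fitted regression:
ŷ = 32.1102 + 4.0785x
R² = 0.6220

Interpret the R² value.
The model explains 62.20% of the variance in y (R² = 0.6220), leaving 37.80% unexplained; the fit is moderate.

R² = 1 − SS_res/SS_tot compares the residual scatter to the total scatter of y about its mean.

Here R² = 0.6220:
- Explained: 62.20% of the variation in y
- Unexplained (residual): 100% − 62.20% = 37.80%
- Rule of thumb (below 0.3 weak; 0.3 to below 0.7 moderate; 0.7 and above strong) → moderate

Equivalently, for simple linear regression R² = r², so |r| = √0.6220 ≈ 0.7887.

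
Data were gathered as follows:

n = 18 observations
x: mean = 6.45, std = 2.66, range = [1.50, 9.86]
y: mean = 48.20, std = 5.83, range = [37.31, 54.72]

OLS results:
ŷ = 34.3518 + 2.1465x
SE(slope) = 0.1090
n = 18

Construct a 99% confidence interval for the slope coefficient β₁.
The 99% CI for β₁ is (1.8281, 2.4649)

Confidence interval for the slope:

The 99% CI for β₁ is: β̂₁ ± t*(α/2, n-2) × SE(β̂₁)

Step 1: Find critical t-value
- Confidence level = 0.99
- Degrees of freedom = n - 2 = 18 - 2 = 16
- t*(α/2, 16) = 2.9208

Step 2: Calculate margin of error
Margin = 2.9208 × 0.1090 = 0.3184

Step 3: Construct interval
CI = 2.1465 ± 0.3184
CI = (1.8281, 2.4649)

Interpretation: each one-unit increase in x is associated with a change in mean y of between 1.8281 and 2.4649, with 99% confidence.
The interval does not include 0, suggesting a significant linear relationship.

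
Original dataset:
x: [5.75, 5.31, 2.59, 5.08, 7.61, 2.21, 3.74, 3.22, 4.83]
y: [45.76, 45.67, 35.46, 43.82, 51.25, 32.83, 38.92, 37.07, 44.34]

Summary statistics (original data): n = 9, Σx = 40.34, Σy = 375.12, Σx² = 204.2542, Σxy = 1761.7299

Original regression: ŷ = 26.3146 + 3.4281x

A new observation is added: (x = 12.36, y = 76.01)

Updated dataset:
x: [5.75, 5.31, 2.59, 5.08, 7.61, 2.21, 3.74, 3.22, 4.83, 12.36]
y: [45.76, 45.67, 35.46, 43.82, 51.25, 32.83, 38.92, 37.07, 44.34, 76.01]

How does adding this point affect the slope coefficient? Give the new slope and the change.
New slope β₁ = 4.0830 versus 3.4281 before: a change of +0.6549 (+19.1%).

x = 12.36 lies well outside the original x-range [2.21, 7.61] (x̄ ≈ 4.48), so this observation has high leverage and can move the slope substantially.

Step 1: Update the sums with the new point (n goes from 9 to 10)
Σx  = 40.34 + 12.36 = 52.70
Σy  = 375.12 + 76.01 = 451.13
Σx² = 204.2542 + 12.36² = 204.2542 + 152.7696 = 357.0238
Σxy = 1761.7299 + 12.36×76.01 = 1761.7299 + 939.4836 = 2701.2135

Step 2: Recompute the slope with b₁ = (nΣxy − ΣxΣy) / (nΣx² − (Σx)²)
Numerator   = 10×2701.2135 − 52.70×451.13 = 27012.1350 − 23774.5510 = 3237.5840
Denominator = 10×357.0238 − 52.70² = 3570.2380 − 2777.2900 = 792.9480
b₁(new) = 3237.5840 / 792.9480 = 4.0830

(Same formula on the original sums: (9×1761.7299 − 40.34×375.12) / (9×204.2542 − 40.34²) = 723.2283 / 210.9722 = 3.4281, matching the given fit.)

Step 3: Change in slope
Δβ₁ = 4.0830 − 3.4281 = +0.6549
Relative change = +0.6549 / 3.4281 × 100% = +19.1%
→ the slope increases when the point is added.

Because the point sits above the extension of the original line at a high-leverage x, it tilts the fit up.
In practice: refit with and without it and report both if conclusions differ.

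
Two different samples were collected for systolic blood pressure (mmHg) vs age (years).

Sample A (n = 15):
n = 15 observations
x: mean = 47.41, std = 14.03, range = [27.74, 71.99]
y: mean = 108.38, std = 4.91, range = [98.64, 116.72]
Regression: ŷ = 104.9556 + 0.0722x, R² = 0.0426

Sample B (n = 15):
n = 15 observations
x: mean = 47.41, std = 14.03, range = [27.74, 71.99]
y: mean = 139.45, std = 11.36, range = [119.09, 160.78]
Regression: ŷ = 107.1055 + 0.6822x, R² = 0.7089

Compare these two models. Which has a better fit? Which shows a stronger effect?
Model B has the better fit (R² = 0.7089 vs 0.0426). Model B shows the stronger effect (|β₁| = 0.6822 vs 0.0722).

Model Comparison:

Fit — compare R²:
- Model A: R² = 0.0426 → 4.26% of variance in blood pressure explained
- Model B: R² = 0.7089 → 70.89% of variance in blood pressure explained
- 0.7089 > 0.0426 → Model B has the better fit

Strength of effect — compare |β₁|:
- Model A: β₁ = 0.0722 → predicted blood pressure rises 0.0722 mmHg per additional year of age
- Model B: β₁ = 0.6822 → predicted blood pressure rises 0.6822 mmHg per additional year of age
- |0.0722| < |0.6822| → Model B shows the stronger marginal effect

Notes:
- A steeper slope doesn't make a better model if the scatter around the line is large.
- R² measures how tightly points cluster around the line; β₁ measures how steep the line is — they answer different questions.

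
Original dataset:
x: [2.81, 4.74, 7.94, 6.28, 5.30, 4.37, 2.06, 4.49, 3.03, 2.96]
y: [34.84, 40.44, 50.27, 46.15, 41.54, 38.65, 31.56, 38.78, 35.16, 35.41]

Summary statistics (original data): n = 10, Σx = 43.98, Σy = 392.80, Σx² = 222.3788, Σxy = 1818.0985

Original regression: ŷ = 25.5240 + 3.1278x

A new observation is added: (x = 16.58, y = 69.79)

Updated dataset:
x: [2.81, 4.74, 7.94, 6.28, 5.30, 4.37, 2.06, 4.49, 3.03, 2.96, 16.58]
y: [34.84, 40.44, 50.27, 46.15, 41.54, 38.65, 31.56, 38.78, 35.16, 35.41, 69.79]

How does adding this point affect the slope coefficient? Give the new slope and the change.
The slope changes from 3.1278 to 2.6146 (change of -0.5132, or -16.4%).

The new point has HIGH LEVERAGE: x = 16.58 is far from the original mean x̄ = 43.98/10 ≈ 4.40 (original range [2.06, 7.94]).

Step 1: Update the sums with the new point (n goes from 10 to 11)
Σx  = 43.98 + 16.58 = 60.56
Σy  = 392.80 + 69.79 = 462.59
Σx² = 222.3788 + 16.58² = 222.3788 + 274.8964 = 497.2752
Σxy = 1818.0985 + 16.58×69.79 = 1818.0985 + 1157.1182 = 2975.2167

Step 2: Recompute the slope with b₁ = (nΣxy − ΣxΣy) / (nΣx² − (Σx)²)
Numerator   = 11×2975.2167 − 60.56×462.59 = 32727.3837 − 28014.4504 = 4712.9333
Denominator = 11×497.2752 − 60.56² = 5470.0272 − 3667.5136 = 1802.5136
b₁(new) = 4712.9333 / 1802.5136 = 2.6146

(Same formula on the original sums: (10×1818.0985 − 43.98×392.80) / (10×222.3788 − 43.98²) = 905.6410 / 289.5476 = 3.1278, matching the given fit.)

Step 3: Change in slope
Δβ₁ = 2.6146 − 3.1278 = -0.5132
Relative change = -0.5132 / 3.1278 × 100% = -16.4%
→ the slope decreases when the point is added.

Because the point sits below the extension of the original line at a high-leverage x, it tilts the fit down.
In practice: refit with and without it and report both if conclusions differ; examine leverage (hᵢ) and Cook's distance rather than deleting it automatically.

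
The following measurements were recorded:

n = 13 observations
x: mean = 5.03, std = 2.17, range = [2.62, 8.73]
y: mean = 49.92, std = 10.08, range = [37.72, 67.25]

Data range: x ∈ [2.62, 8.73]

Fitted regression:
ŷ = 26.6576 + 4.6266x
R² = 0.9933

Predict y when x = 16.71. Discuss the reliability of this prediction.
The equation gives ŷ = 103.9681; however x = 16.71 is 7.98 units above the observed range, so this extrapolated value should not be trusted.

Prediction calculation:
ŷ = 26.6576 + 4.6266 × 16.71
ŷ = 103.9681

Reliability:
- Data range: x ∈ [2.62, 8.73]
- Prediction point: x = 16.71 is 7.98 units above the observed range → this is EXTRAPOLATION, not interpolation

Why that matters here:
- There are no observations near this x to validate the fitted line there
- The linear relationship may not hold outside the observed range
- Real relationships often flatten, saturate, or turn nonlinear at extremes

The R² = 0.9933 only validates the fit within [2.62, 8.73]; treat ŷ = 103.9681 with caution.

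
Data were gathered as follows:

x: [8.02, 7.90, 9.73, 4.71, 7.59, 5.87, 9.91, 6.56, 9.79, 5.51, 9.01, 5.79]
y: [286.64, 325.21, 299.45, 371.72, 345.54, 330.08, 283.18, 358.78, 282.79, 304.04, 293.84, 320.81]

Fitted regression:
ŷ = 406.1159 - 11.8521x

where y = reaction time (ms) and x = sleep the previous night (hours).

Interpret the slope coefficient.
For each additional hour of sleep, predicted reaction time decreases by approximately 11.8521 ms.

The slope β₁ = -11.8521 gives the rate at which the fitted reaction time changes with sleep.

Interpretation:
- Sleep up by 1 hour → predicted reaction time decreases by 11.8521 ms
- This is a linear approximation: the same per-unit change is assumed across the whole observed x range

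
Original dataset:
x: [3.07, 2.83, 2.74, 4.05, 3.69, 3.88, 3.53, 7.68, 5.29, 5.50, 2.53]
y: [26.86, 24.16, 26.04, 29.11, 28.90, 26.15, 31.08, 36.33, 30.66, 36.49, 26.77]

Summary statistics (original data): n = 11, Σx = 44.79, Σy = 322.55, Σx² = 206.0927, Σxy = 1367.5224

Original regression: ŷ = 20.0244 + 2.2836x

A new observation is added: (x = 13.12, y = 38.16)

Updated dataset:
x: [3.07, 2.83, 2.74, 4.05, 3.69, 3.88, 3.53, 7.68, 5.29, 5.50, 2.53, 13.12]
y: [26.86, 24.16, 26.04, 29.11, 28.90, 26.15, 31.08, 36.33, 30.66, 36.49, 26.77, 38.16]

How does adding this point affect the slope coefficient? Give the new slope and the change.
Adding the point moves β₁ from 2.2836 to 1.2905, i.e. it decreases by 0.9931 (-43.5%).

x = 13.12 lies well outside the original x-range [2.53, 7.68] (x̄ ≈ 4.07), so this observation has high leverage and can move the slope substantially.

Step 1: Update the sums with the new point (n goes from 11 to 12)
Σx  = 44.79 + 13.12 = 57.91
Σy  = 322.55 + 38.16 = 360.71
Σx² = 206.0927 + 13.12² = 206.0927 + 172.1344 = 378.2271
Σxy = 1367.5224 + 13.12×38.16 = 1367.5224 + 500.6592 = 1868.1816

Step 2: Recompute the slope with b₁ = (nΣxy − ΣxΣy) / (nΣx² − (Σx)²)
Numerator   = 12×1868.1816 − 57.91×360.71 = 22418.1792 − 20888.7161 = 1529.4631
Denominator = 12×378.2271 − 57.91² = 4538.7252 − 3353.5681 = 1185.1571
b₁(new) = 1529.4631 / 1185.1571 = 1.2905

(Same formula on the original sums: (11×1367.5224 − 44.79×322.55) / (11×206.0927 − 44.79²) = 595.7319 / 260.8756 = 2.2836, matching the given fit.)

Step 3: Change in slope
Δβ₁ = 1.2905 − 2.2836 = -0.9931
Relative change = -0.9931 / 2.2836 × 100% = -43.5%
→ the slope decreases when the point is added.

A high-leverage point only changes the slope if it is off the original line; here y = 38.16 is below the original trend, so the slope decreases.
In practice: check such a point for data-entry or measurement error; investigate whether it comes from the same population as the rest of the sample.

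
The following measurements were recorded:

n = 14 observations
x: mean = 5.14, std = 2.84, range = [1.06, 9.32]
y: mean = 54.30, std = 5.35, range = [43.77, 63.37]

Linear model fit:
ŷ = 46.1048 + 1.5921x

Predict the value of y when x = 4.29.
ŷ = 52.9349

x = 4.29 lies inside the observed range [1.06, 9.32], so the fitted equation applies directly:

ŷ = 46.1048 + 1.5921 × 4.29
ŷ = 46.1048 + 6.8301
ŷ = 52.9349

This is a point prediction; actual observations scatter around it by roughly the residual standard deviation.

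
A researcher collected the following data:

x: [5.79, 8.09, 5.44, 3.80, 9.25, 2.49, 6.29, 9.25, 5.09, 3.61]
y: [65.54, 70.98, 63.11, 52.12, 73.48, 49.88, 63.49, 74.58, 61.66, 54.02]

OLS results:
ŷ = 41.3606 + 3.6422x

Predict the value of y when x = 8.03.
ŷ = 70.6075

x = 8.03 lies inside the observed range [2.49, 9.25], so the fitted equation applies directly:

ŷ = 41.3606 + 3.6422 × 8.03
ŷ = 41.3606 + 29.2469
ŷ = 70.6075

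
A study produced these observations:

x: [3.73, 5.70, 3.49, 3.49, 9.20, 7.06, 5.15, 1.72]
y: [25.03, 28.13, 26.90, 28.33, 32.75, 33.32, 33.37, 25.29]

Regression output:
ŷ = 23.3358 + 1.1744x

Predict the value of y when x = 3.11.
ŷ = 26.9882

x = 3.11 lies inside the observed range [1.72, 9.20], so the fitted equation applies directly:

ŷ = 23.3358 + 1.1744 × 3.11
ŷ = 23.3358 + 3.6524
ŷ = 26.9882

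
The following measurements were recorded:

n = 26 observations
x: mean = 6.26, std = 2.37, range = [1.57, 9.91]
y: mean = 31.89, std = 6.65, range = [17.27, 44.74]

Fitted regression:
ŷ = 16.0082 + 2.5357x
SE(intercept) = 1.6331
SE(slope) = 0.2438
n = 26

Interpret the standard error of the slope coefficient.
SE(β̂₁) = 0.2438 is the estimated standard deviation of the slope estimate across repeated samples; relative to β̂₁ = 2.5357 that is 9.6%, a precise estimate.

What SE measures:
- The standard error quantifies the sampling variability of the coefficient estimate
- It is the estimated standard deviation of β̂₁ across hypothetical repeated samples of the same size
- Smaller SE → more precise estimate

Relative precision:
- SE / |β̂₁| = 0.2438 / 2.5357 = 9.6%
- Rule of thumb (under 20%: precise; 20% to under 50%: moderately precise; 50% or more: imprecise) → precise

Rough 95% range (±2 SE): 2.5357 ± 0.4876 → (2.0481, 3.0233).

What drives SE(β̂₁): more residual scatter → larger SE; larger n (here n = 26) → smaller SE.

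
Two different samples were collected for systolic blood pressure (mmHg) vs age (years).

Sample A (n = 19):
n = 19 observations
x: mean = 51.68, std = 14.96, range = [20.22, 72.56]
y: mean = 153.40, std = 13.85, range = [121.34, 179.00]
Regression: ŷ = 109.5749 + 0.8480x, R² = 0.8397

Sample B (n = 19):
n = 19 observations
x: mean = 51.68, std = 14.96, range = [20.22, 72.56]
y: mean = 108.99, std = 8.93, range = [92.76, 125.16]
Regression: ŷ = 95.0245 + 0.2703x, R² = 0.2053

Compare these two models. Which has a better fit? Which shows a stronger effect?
Model A has the better fit (R² = 0.8397 vs 0.2053). Model A shows the stronger effect (|β₁| = 0.8480 vs 0.2703).

Model Comparison:

Goodness of fit (R²):
- Model A: R² = 0.8397 → 83.97% of variance in blood pressure explained
- Model B: R² = 0.2053 → 20.53% of variance in blood pressure explained
- 0.8397 > 0.2053 → Model A has the better fit

Effect size (slope magnitude):
- Model A: β₁ = 0.8480 → predicted blood pressure rises 0.8480 mmHg per additional year of age
- Model B: β₁ = 0.2703 → predicted blood pressure rises 0.2703 mmHg per additional year of age
- |0.8480| > |0.2703| → Model A shows the stronger marginal effect

Note: The two samples could reflect different populations, time periods, or measurement quality.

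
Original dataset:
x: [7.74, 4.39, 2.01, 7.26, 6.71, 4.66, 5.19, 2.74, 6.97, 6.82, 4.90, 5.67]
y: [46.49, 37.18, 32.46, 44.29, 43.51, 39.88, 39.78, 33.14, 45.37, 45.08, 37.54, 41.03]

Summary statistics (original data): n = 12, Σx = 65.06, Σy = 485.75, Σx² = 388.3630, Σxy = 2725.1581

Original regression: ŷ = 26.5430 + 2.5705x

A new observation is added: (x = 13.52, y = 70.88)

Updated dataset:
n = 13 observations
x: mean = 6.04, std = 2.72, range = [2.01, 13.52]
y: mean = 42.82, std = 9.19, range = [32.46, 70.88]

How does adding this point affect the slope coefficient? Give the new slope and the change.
The slope changes from 2.5705 to 3.3155 (change of +0.7450, or +29.0%).

x = 13.52 lies well outside the original x-range [2.01, 7.74] (x̄ ≈ 5.42), so this observation has high leverage and can move the slope substantially.

Step 1: Update the sums with the new point (n goes from 12 to 13)
Σx  = 65.06 + 13.52 = 78.58
Σy  = 485.75 + 70.88 = 556.63
Σx² = 388.3630 + 13.52² = 388.3630 + 182.7904 = 571.1534
Σxy = 2725.1581 + 13.52×70.88 = 2725.1581 + 958.2976 = 3683.4557

Step 2: Recompute the slope with b₁ = (nΣxy − ΣxΣy) / (nΣx² − (Σx)²)
Numerator   = 13×3683.4557 − 78.58×556.63 = 47884.9241 − 43739.9854 = 4144.9387
Denominator = 13×571.1534 − 78.58² = 7424.9942 − 6174.8164 = 1250.1778
b₁(new) = 4144.9387 / 1250.1778 = 3.3155

(Same formula on the original sums: (12×2725.1581 − 65.06×485.75) / (12×388.3630 − 65.06²) = 1099.0022 / 427.5524 = 2.5705, matching the given fit.)

Step 3: Change in slope
Δβ₁ = 3.3155 − 2.5705 = +0.7450
Relative change = +0.7450 / 2.5705 × 100% = +29.0%
→ the slope increases when the point is added.

A high-leverage point only changes the slope if it is off the original line; here y = 70.88 is above the original trend, so the slope increases.
In practice: examine leverage (hᵢ) and Cook's distance rather than deleting it automatically; check such a point for data-entry or measurement error.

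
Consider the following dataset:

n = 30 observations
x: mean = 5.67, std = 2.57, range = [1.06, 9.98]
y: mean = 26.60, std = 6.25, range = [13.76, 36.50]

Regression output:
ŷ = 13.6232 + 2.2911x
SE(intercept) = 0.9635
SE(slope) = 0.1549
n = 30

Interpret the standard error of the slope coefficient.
SE(slope) = 0.1549 measures the uncertainty in the estimated slope. The coefficient is estimated precisely (SE/|β̂₁| = 6.8%).

What SE measures:
- The standard error quantifies the sampling variability of the coefficient estimate
- It is the estimated standard deviation of β̂₁ across hypothetical repeated samples of the same size
- Smaller SE → more precise estimate

Relative precision:
- SE / |β̂₁| = 0.1549 / 2.2911 = 6.8%
- Rule of thumb (under 20%: precise; 20% to under 50%: moderately precise; 50% or more: imprecise) → precise

Link to the t-test: t = β̂₁ / SE(β̂₁) = 2.2911 / 0.1549 = 14.7908, the statistic for H₀: β₁ = 0.

What drives SE(β̂₁): larger n (here n = 30) → smaller SE.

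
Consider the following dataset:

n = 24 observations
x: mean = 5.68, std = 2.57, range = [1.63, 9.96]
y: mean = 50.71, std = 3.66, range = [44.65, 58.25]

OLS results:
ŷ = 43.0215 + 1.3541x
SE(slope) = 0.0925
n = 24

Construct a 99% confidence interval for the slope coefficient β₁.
The 99% CI for β₁ is (1.0934, 1.6148)

Confidence interval for the slope:

The 99% CI for β₁ is: β̂₁ ± t*(α/2, n-2) × SE(β̂₁)

Step 1: Find critical t-value
- Confidence level = 0.99
- Degrees of freedom = n - 2 = 24 - 2 = 22
- t*(α/2, 22) = 2.8188

Step 2: Calculate margin of error
Margin = 2.8188 × 0.0925 = 0.2607

Step 3: Construct interval
CI = 1.3541 ± 0.2607
CI = (1.0934, 1.6148)

Interpretation: each one-unit increase in x is associated with a change in mean y of between 1.0934 and 1.6148, with 99% confidence.
Both endpoints are positive, so the data support a genuinely positive slope at this confidence level.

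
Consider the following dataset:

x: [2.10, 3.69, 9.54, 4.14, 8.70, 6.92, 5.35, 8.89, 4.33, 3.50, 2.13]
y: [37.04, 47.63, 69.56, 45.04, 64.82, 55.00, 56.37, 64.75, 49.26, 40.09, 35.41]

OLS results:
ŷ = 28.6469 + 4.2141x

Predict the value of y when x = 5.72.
ŷ = 52.7516

x = 5.72 lies inside the observed range [2.10, 9.54], so the fitted equation applies directly:

ŷ = 28.6469 + 4.2141 × 5.72
ŷ = 28.6469 + 24.1047
ŷ = 52.7516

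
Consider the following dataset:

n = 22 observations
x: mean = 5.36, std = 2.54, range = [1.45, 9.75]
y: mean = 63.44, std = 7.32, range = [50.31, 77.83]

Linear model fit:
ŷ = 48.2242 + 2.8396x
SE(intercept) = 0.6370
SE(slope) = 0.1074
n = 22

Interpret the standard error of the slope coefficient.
SE(slope) = 0.1074 measures the uncertainty in the estimated slope. The coefficient is estimated precisely (SE/|β̂₁| = 3.8%).

SE(β̂₁) = 0.1074 says: if we drew many samples of n = 22 from the same population and refit each time, the fitted slopes would scatter with a standard deviation of roughly 0.1074 around the true β₁.

Relative precision:
- SE / |β̂₁| = 0.1074 / 2.8396 = 3.8%
- Rule of thumb (under 20%: precise; 20% to under 50%: moderately precise; 50% or more: imprecise) → precise

Rough 95% range (±2 SE): 2.8396 ± 0.2148 → (2.6248, 3.0544).

What drives SE(β̂₁): larger n (here n = 22) → smaller SE; more residual scatter → larger SE; wider spread of x values → smaller SE.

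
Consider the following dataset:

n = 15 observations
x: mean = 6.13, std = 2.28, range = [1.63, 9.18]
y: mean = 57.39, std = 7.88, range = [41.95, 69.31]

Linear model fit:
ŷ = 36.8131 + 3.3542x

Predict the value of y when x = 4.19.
ŷ = 50.8672

Plug x = 4.19 into the fitted line:

ŷ = 36.8131 + 3.3542 × 4.19
ŷ = 36.8131 + 14.0541
ŷ = 50.8672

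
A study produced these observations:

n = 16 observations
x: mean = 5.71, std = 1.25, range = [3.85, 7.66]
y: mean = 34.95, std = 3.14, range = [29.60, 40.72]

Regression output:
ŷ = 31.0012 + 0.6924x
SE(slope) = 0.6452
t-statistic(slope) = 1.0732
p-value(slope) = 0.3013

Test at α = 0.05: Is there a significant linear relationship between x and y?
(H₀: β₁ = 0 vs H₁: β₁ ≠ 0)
Since p-value = 0.3013 ≥ α = 0.05, fail to reject H₀ — the slope is not significantly different from 0.

Hypothesis test for the slope coefficient:

H₀: β₁ = 0 (no linear relationship)
H₁: β₁ ≠ 0 (linear relationship exists)

Test statistic: t = β̂₁ / SE(β̂₁) = 0.6924 / 0.6452 = 1.0732

The p-value (0.3013) is the probability, under H₀, of a t-statistic at least as extreme as |t| = 1.0732 (two-sided, df = n − 2 = 14).

Decision rule: reject H₀ if p-value < α.
p-value = 0.3013 ≥ α = 0.05 → fail to reject H₀.

Conclusion: the linear association between x and y is not significant at the 5% level.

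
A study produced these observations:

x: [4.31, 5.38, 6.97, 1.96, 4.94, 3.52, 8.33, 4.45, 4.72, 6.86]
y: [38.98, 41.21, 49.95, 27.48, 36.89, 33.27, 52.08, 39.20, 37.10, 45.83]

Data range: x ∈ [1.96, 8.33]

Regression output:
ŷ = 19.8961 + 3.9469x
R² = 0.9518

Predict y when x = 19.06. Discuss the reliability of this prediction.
The equation gives ŷ = 95.1240; however x = 19.06 is 10.73 units above the observed range, so this extrapolated value should not be trusted.

Prediction calculation:
ŷ = 19.8961 + 3.9469 × 19.06
ŷ = 95.1240

Reliability:
- Data range: x ∈ [1.96, 8.33]
- Prediction point: x = 19.06 is 10.73 units above the observed range → this is EXTRAPOLATION, not interpolation

Why that matters here:
- There are no observations near this x to validate the fitted line there
- The standard error of prediction grows with (x − x̄)², and x = 19.06 is far from x̄ = 5.14

A defensible statement: 'if the linear trend continued to x = 19.06, y would be about 95.1240' — the premise is untested.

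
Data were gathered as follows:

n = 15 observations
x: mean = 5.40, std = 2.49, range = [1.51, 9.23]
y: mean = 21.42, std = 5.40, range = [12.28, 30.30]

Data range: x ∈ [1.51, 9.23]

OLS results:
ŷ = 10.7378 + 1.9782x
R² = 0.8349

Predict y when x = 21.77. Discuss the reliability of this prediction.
The equation gives ŷ = 53.8032; however x = 21.77 is 12.54 units above the observed range, so this extrapolated value should not be trusted.

Prediction calculation:
ŷ = 10.7378 + 1.9782 × 21.77
ŷ = 53.8032

Reliability:
- Data range: x ∈ [1.51, 9.23]
- Prediction point: x = 21.77 is 12.54 units above the observed range → this is EXTRAPOLATION, not interpolation

Why that matters here:
- The standard error of prediction grows with (x − x̄)², and x = 21.77 is far from x̄ = 5.40
- Real relationships often flatten, saturate, or turn nonlinear at extremes

Report the number if required, but flag clearly that it is an extrapolation.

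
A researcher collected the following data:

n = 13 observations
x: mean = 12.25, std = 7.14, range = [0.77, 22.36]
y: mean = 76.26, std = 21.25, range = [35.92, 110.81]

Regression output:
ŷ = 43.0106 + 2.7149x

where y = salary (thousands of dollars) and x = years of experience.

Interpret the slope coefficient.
On average, salary is about 2.7149 thousand dollars higher for every extra year of experience.

The slope β₁ = 2.7149 gives the rate at which the fitted salary changes with experience.

Interpretation:
- Experience up by 1 year → predicted salary increases by 2.7149 thousand dollars
- The effect is assumed constant over the observed range of x (linearity)

(β₀ = 43.0106 is the fitted value at x = 0 and is not part of the slope interpretation.)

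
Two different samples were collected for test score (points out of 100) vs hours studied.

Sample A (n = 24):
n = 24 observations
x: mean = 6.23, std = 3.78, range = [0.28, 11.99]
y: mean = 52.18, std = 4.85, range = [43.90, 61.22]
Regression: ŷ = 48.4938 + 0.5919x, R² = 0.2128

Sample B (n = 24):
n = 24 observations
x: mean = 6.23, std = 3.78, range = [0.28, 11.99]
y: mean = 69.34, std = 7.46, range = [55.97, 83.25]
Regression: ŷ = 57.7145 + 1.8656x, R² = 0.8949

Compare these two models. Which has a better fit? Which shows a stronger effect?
Model B has the better fit (R² = 0.8949 vs 0.2128). Model B shows the stronger effect (|β₁| = 1.8656 vs 0.5919).

Model Comparison:

Fit — compare R²:
- Model A: R² = 0.2128 → 21.28% of variance in test score explained
- Model B: R² = 0.8949 → 89.49% of variance in test score explained
- 0.8949 > 0.2128 → Model B has the better fit

Which has the larger per-hour effect? (|β₁|)
- Model A: β₁ = 0.5919 → predicted test score rises 0.5919 points per additional hour of study time
- Model B: β₁ = 1.8656 → predicted test score rises 1.8656 points per additional hour of study time
- |0.5919| < |1.8656| → Model B shows the stronger marginal effect

Notes:
- R² measures how tightly points cluster around the line; β₁ measures how steep the line is — they answer different questions.
- The two samples could reflect different populations, time periods, or measurement quality.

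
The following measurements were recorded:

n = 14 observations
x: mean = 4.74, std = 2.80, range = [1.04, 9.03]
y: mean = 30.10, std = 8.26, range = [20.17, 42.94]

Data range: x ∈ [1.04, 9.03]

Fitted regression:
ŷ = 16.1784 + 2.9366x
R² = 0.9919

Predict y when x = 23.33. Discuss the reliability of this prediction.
ŷ = 84.6893 (extrapolation — x = 23.33 lies outside [1.04, 9.03], so reliability is low).

Prediction calculation:
ŷ = 16.1784 + 2.9366 × 23.33
ŷ = 84.6893

Reliability:
- Data range: x ∈ [1.04, 9.03]
- Prediction point: x = 23.33 is 14.30 units above the observed range → this is EXTRAPOLATION, not interpolation

Why that matters here:
- There are no observations near this x to validate the fitted line there
- The standard error of prediction grows with (x − x̄)², and x = 23.33 is far from x̄ = 4.74

Report the number if required, but flag clearly that it is an extrapolation.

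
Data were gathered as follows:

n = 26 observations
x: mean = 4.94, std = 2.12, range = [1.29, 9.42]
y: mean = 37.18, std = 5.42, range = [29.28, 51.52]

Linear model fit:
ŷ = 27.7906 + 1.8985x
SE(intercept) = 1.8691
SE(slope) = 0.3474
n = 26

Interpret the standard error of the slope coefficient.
The slope 1.8985 is pinned down to within about ±0.3474 (one SE) by these data — relative uncertainty 18.3%, i.e. precise.

SE(β̂₁) = 0.3474 says: if we drew many samples of n = 26 from the same population and refit each time, the fitted slopes would scatter with a standard deviation of roughly 0.3474 around the true β₁.

Relative precision:
- SE / |β̂₁| = 0.3474 / 1.8985 = 18.3%
- Rule of thumb (under 20%: precise; 20% to under 50%: moderately precise; 50% or more: imprecise) → precise

Link to interval estimation: a confidence interval for β₁ is β̂₁ ± t* × 0.3474, so SE sets the half-width per unit of t*.

What drives SE(β̂₁): wider spread of x values → smaller SE.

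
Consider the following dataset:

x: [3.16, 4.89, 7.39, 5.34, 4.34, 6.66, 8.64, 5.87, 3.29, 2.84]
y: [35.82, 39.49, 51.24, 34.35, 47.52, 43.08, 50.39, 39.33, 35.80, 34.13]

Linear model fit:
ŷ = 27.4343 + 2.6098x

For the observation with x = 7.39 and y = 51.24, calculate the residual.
Residual = 4.5193

The residual is the difference between the actual value and the predicted value:

Residual = y - ŷ

Step 1: Calculate predicted value
ŷ = 27.4343 + 2.6098 × 7.39
ŷ = 46.7207

Step 2: Calculate residual
Residual = 51.24 - 46.7207
Residual = 4.5193

The residual is positive, so the observed y = 51.24 sits above the regression line (the line underestimates it by 4.5193).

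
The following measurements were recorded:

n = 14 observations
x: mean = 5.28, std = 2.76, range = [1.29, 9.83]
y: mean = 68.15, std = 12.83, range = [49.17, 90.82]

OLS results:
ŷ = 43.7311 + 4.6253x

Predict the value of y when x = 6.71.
ŷ = 74.7669

To predict y for x = 6.71, substitute into the regression equation:

ŷ = 43.7311 + 4.6253 × 6.71
ŷ = 43.7311 + 31.0358
ŷ = 74.7669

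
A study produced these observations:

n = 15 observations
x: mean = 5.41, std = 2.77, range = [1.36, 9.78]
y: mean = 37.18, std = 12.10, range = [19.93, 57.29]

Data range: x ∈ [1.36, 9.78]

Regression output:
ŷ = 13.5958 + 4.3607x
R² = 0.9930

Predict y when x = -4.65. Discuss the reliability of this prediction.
ŷ = -6.6815 (extrapolation — x = -4.65 lies outside [1.36, 9.78], so reliability is low).

Prediction calculation:
ŷ = 13.5958 + 4.3607 × (-4.65)
ŷ = -6.6815

Reliability:
- Data range: x ∈ [1.36, 9.78]
- Prediction point: x = -4.65 is 6.01 units below the observed range → this is EXTRAPOLATION, not interpolation

Why that matters here:
- There are no observations near this x to validate the fitted line there
- The linear relationship may not hold outside the observed range
- The standard error of prediction grows with (x − x̄)², and x = -4.65 is far from x̄ = 5.41

The R² = 0.9930 only validates the fit within [1.36, 9.78]; treat ŷ = -6.6815 with caution.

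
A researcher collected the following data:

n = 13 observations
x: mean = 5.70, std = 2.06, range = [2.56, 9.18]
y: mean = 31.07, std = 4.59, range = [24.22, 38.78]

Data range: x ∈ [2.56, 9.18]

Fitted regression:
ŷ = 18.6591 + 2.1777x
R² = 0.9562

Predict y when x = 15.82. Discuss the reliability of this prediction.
ŷ = 53.1103, but this is extrapolation (above the data range [2.56, 9.18]) and may be unreliable.

Prediction calculation:
ŷ = 18.6591 + 2.1777 × 15.82
ŷ = 53.1103

Reliability:
- Data range: x ∈ [2.56, 9.18]
- Prediction point: x = 15.82 is 6.64 units above the observed range → this is EXTRAPOLATION, not interpolation

Why that matters here:
- R² describes fit only over the sampled x values; it says nothing about behaviour beyond them
- The standard error of prediction grows with (x − x̄)², and x = 15.82 is far from x̄ = 5.70
- There are no observations near this x to validate the fitted line there

Report the number if required, but flag clearly that it is an extrapolation.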